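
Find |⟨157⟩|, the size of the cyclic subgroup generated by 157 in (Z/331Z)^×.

55

ord(157) | φ(331) = 331 − 1 = 330 = 2 · 3 · 5 · 11.
Divisors of 330: 1, 2, 3, 5, 6, 10, 11, 15, 22, 30, 33, 55, 66, 110, 165, 330.
Test each divisor d:
157^1 ≡ 157
157^2 ≡ 155
157^3 ≡ 172
157^5 ≡ 180
157^6 ≡ 125
157^10 ≡ 293
157^11 ≡ 323
157^15 ≡ 111
157^22 ≡ 64
157^30 ≡ 74
157^33 ≡ 150
157^55 ≡ 1
Therefore the multiplicative order of 157 modulo 331 is 55.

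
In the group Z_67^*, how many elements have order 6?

2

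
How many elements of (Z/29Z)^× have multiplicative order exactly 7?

6

φ(29) = 29 − 1 = 28 = 2^2 · 7.
Since (Z/29Z)^× is cyclic of order 28, the number of elements of order d is φ(d) when d | 28 and 0 otherwise.
7 | 28, and φ(7) = 7 − 1 = 6.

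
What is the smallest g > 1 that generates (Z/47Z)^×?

5

φ(47) = 47 − 1 = 46 = 2 · 23.
Test candidates g = 2, 3, … against the prime factors q ∈ {2, 23} of φ(47): g is a generator iff g^(46/q) ≢ 1 for every such q.
g = 2: 2^23 ≡ 1 — hits 1, so not a primitive root.
g = 3: 3^23 ≡ 1 — hits 1, so not a primitive root.
g = 4: 4^23 ≡ 1 — hits 1, so not a primitive root.
g = 5: 5^23 ≡ 46; 5^2 ≡ 25 — none is 1, so 5 is a primitive root.
Hence the least primitive root of 47 is 5.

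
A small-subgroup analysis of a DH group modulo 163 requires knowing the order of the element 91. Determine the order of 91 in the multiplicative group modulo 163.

81

By Lagrange's theorem, ord_163(91) divides φ(163) = 163 − 1 = 162 = 2 · 3^4.
Divisors of 162: 1, 2, 3, 6, 9, 18, 27, 54, 81, 162.
Check 91^d mod 163 for each divisor in increasing order:
91^1 ≡ 91 (mod 163)
91^2 ≡ 131 (mod 163)
91^3 ≡ 22 (mod 163)
91^6 ≡ 158 (mod 163)
91^9 ≡ 53 (mod 163)
91^18 ≡ 38 (mod 163)
91^27 ≡ 58 (mod 163)
91^54 ≡ 104 (mod 163)
91^81 ≡ 1 (mod 163) ✓
Hence ord(91) = 81.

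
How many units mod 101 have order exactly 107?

φ(101) = 101 − 1 = 100 = 2^2 · 5^2.
(Z/101Z)^× is cyclic (|G| = 100); a cyclic group of order m has exactly φ(d) elements of each order d | m, and none otherwise.
107 does not divide 100, so no element of (Z/101Z)^× has order 107.

0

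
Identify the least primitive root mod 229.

6

φ(229) = 229 − 1 = 228 = 2^2 · 3 · 19.
Test candidates g = 2, 3, … against the prime factors q ∈ {2, 3, 19} of φ(229): g is a generator iff g^(228/q) ≢ 1 for every such q.
g = 2: 2^114 ≡ 228; 2^76 ≡ 1 — hits 1, so not a primitive root.
g = 3: 3^114 ≡ 1 — hits 1, so not a primitive root.
g = 4: 4^114 ≡ 1 — hits 1, so not a primitive root.
g = 5: 5^114 ≡ 1 — hits 1, so not a primitive root.
g = 6: 6^114 ≡ 228; 6^76 ≡ 134; 6^12 ≡ 165 — none is 1, so 6 is a primitive root.
The smallest primitive root modulo 229 is 6.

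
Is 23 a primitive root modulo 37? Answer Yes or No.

φ(37) = 37 − 1 = 36 = 2^2 · 3^2.
It suffices to check that the order of 23 is not a proper divisor of 36: compute 23^(36/q) for q ∈ {2, 3}.
23^18 ≡ 36 (mod 37)  [q = 2: ≢ 1 ✓]
23^12 ≡ 1 (mod 37)  [q = 3: ≡ 1 ✗]
The check at q = 3 fails, so 23 generates a proper subgroup.

No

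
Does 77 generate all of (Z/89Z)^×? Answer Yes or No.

φ(89) = 89 − 1 = 88 = 2^3 · 11.
An element g generates (Z/89Z)^× iff g^(88/q) ≢ 1 (mod 89) for each prime q ∈ {2, 11}.
77^44 ≡ 88 (mod 89)  [q = 2: ≢ 1 ✓]
77^8 ≡ 1 (mod 89)  [q = 11: ≡ 1 ✗]
Since 77^8 ≡ 1, the order of 77 divides 8 < 88, so 77 is not a primitive root.

No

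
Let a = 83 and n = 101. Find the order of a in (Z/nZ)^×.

100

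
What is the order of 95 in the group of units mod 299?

66

Since 95 ∈ (Z/299Z)^×, its order divides φ(299) = φ(13·23) = (13−1)·(23−1) = 12·22 = 264 = 2^3 · 3 · 11.
Divisors of 264: 1, 2, 3, 4, 6, 8, 11, 12, 22, 24, 33, 44, 66, 88, 132, 264.
Evaluate successive powers at the divisors of 264:
95^1 ≡ 95
95^2 ≡ 55
95^3 ≡ 142
95^4 ≡ 35
95^6 ≡ 131
95^8 ≡ 29
95^11 ≡ 231
95^12 ≡ 118
95^22 ≡ 139
95^24 ≡ 170
95^33 ≡ 116
95^44 ≡ 185
95^66 ≡ 1
Therefore the multiplicative order of 95 modulo 299 is 66.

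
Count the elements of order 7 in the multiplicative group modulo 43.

6

φ(43) = 43 − 1 = 42 = 2 · 3 · 7.
(Z/43Z)^× is cyclic (|G| = 42); a cyclic group of order m has exactly φ(d) elements of each order d | m, and none otherwise.
7 | 42, and φ(7) = 7 − 1 = 6.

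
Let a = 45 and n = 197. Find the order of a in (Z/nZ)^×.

196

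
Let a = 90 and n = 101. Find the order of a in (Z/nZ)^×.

100

ord(90) | φ(101) = 101 − 1 = 100 = 2^2 · 5^2.
Divisors of 100: 1, 2, 4, 5, 10, 20, 25, 50, 100.
Compute 90^d (mod 101) for the divisors d until we hit 1:
90^1 ≡ 90
90^2 ≡ 20
90^4 ≡ 97
90^5 ≡ 44
90^10 ≡ 17
90^20 ≡ 87
90^25 ≡ 91
90^50 ≡ 100
90^100 ≡ 1
So ord_101(90) = 100.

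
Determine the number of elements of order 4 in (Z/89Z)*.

2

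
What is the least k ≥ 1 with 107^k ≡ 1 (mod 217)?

The order of 107 must divide φ(217) = φ(7·31) = (7−1)·(31−1) = 6·30 = 180 = 2^2 · 3^2 · 5.
Divisors of 180: 1, 2, 3, 4, 5, 6, 9, 10, 12, 15, 18, 20, 30, 36, 45, 60, 90, 180.
Test each divisor d:
107^1 ≡ 107 (mod 217)
107^2 ≡ 165 (mod 217)
107^3 ≡ 78 (mod 217)
107^4 ≡ 100 (mod 217)
107^5 ≡ 67 (mod 217)
107^6 ≡ 8 (mod 217)
107^9 ≡ 190 (mod 217)
107^10 ≡ 149 (mod 217)
107^12 ≡ 64 (mod 217)
107^15 ≡ 1 (mod 217) ✓
So ord_217(107) = 15.

15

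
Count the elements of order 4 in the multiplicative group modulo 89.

φ(89) = 89 − 1 = 88 = 2^3 · 11.
In a cyclic group of order 88, there are φ(d) elements of order d for each divisor d of 88, and zero for non-divisors.
4 = 2^2 divides 88, and φ(4) = 2.

2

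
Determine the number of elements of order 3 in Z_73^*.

φ(73) = 73 − 1 = 72 = 2^3 · 3^2.
In a cyclic group of order 72, there are φ(d) elements of order d for each divisor d of 72, and zero for non-divisors.
3 | 72, and φ(3) = 3 − 1 = 2.

2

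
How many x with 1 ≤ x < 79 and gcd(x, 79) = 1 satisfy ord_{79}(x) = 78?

24

φ(79) = 79 − 1 = 78 = 2 · 3 · 13.
Since (Z/79Z)^× is cyclic of order 78, the number of elements of order d is φ(d) when d | 78 and 0 otherwise.
78 = 2 · 3 · 13 divides 78, and φ(78) = 24.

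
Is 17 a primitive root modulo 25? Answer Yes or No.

φ(25) = φ(5^2) = 5·(5−1) = 20 = 2^2 · 5.
An element g generates (Z/25Z)^× iff g^(20/q) ≢ 1 (mod 25) for each prime q ∈ {2, 5}.
17^10 ≡ 24 (mod 25)  [q = 2: ≢ 1 ✓]
17^4 ≡ 21 (mod 25)  [q = 5: ≢ 1 ✓]
Every test exponent gives a nontrivial residue, hence 17 generates the full group.

Yes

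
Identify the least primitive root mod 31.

φ(31) = 31 − 1 = 30 = 2 · 3 · 5.
g is a primitive root iff g^(30/q) ≢ 1 (mod 31) for each prime q ∈ {2, 3, 5}.
g = 2: 2^15 ≡ 1 — hits 1, so not a primitive root.
g = 3: 3^15 ≡ 30; 3^10 ≡ 25; 3^6 ≡ 16 — none is 1, so 3 is a primitive root.
So 3 is the smallest generator of (Z/31Z)^×.

3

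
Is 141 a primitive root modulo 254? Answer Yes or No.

Yes

φ(254) = φ(2)·φ(127) = 1·126 = 126 = 2 · 3^2 · 7.
An element g generates (Z/254Z)^× iff g^(126/q) ≢ 1 (mod 254) for each prime q ∈ {2, 3, 7}.
141^63 ≡ 253 (mod 254)  [q = 2: ≢ 1 ✓]
141^42 ≡ 107 (mod 254)  [q = 3: ≢ 1 ✓]
141^18 ≡ 135 (mod 254)  [q = 7: ≢ 1 ✓]
Every test exponent gives a nontrivial residue, hence 141 generates the full group.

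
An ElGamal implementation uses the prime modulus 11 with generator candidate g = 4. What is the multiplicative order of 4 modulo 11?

5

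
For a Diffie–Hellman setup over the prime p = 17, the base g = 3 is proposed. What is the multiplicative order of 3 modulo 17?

16

The order of 3 must divide φ(17) = 17 − 1 = 16 = 2^4.
Divisors of 16: 1, 2, 4, 8, 16.
Compute 3^d (mod 17) for the divisors d until we hit 1:
3^1 ≡ 3 (mod 17)
3^2 ≡ 9 (mod 17)
3^4 ≡ 13 (mod 17)
3^8 ≡ 16 (mod 17)
3^16 ≡ 1 (mod 17) ✓
The smallest such exponent is 16, so the order of 3 is 16.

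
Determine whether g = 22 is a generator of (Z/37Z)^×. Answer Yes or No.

φ(37) = 37 − 1 = 36 = 2^2 · 3^2.
Test 22^(36/q) mod 37 for each prime factor q of 36:
22^18 ≡ 36 (mod 37)  [q = 2: ≢ 1 ✓]
22^12 ≡ 26 (mod 37)  [q = 3: ≢ 1 ✓]
None equal 1, so ord_37(22) = 36: 22 is a primitive root.

Yes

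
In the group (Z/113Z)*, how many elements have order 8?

φ(113) = 113 − 1 = 112 = 2^4 · 7.
Since (Z/113Z)^× is cyclic of order 112, the number of elements of order d is φ(d) when d | 112 and 0 otherwise.
8 = 2^3 divides 112, and φ(8) = 4.

4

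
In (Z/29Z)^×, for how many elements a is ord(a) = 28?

φ(29) = 29 − 1 = 28 = 2^2 · 7.
In a cyclic group of order 28, there are φ(d) elements of order d for each divisor d of 28, and zero for non-divisors.
28 = 2^2 · 7 divides 28, and φ(28) = 12.

12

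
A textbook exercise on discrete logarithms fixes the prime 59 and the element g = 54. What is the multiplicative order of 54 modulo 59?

58

By Lagrange's theorem, ord_59(54) divides φ(59) = 59 − 1 = 58 = 2 · 29.
Divisors of 58: 1, 2, 29, 58.
Evaluate successive powers at the divisors of 58:
54^1 ≡ 54 (mod 59)
54^2 ≡ 25 (mod 59)
54^29 ≡ 58 (mod 59)
54^58 ≡ 1 (mod 59) ✓
Hence ord(54) = 58.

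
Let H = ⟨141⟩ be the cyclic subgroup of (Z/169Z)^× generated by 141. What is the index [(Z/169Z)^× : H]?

1

The order of 141 must divide φ(169) = φ(13^2) = 13·(13−1) = 156 = 2^2 · 3 · 13.
Divisors of 156: 1, 2, 3, 4, 6, 12, 13, 26, 39, 52, 78, 156.
Test each divisor d:
141^1 ≡ 141 (mod 169)
141^2 ≡ 108 (mod 169)
141^3 ≡ 18 (mod 169)
141^4 ≡ 3 (mod 169)
141^6 ≡ 155 (mod 169)
141^12 ≡ 27 (mod 169)
141^13 ≡ 89 (mod 169)
141^26 ≡ 147 (mod 169)
141^39 ≡ 70 (mod 169)
141^52 ≡ 146 (mod 169)
141^78 ≡ 168 (mod 169)
141^156 ≡ 1 (mod 169) ✓
Thus |⟨141⟩| = ord(141) = 156.
Index = |(Z/169Z)^×| / |⟨141⟩| = 156 / 156 = 1.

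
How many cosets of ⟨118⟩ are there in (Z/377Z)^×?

Since 118 ∈ (Z/377Z)^×, its order divides φ(377) = φ(13·29) = (13−1)·(29−1) = 12·28 = 336 = 2^4 · 3 · 7.
Divisors of 336: 1, 2, 3, 4, 6, 7, 8, 12, 14, 16, 21, 24, 28, 42, 48, 56, 84, 112, 168, 336.
Evaluate successive powers at the divisors of 336:
118^1 ≡ 118 (mod 377)
118^2 ≡ 352 (mod 377)
118^3 ≡ 66 (mod 377)
118^4 ≡ 248 (mod 377)
118^6 ≡ 209 (mod 377)
118^7 ≡ 157 (mod 377)
118^8 ≡ 53 (mod 377)
118^12 ≡ 326 (mod 377)
118^14 ≡ 144 (mod 377)
118^16 ≡ 170 (mod 377)
118^21 ≡ 365 (mod 377)
118^24 ≡ 339 (mod 377)
118^28 ≡ 1 (mod 377) ✓
So ord_377(118) = 28, hence |⟨118⟩| = 28.
The index is φ(377) / ord(118) = 336 / 28 = 12.

12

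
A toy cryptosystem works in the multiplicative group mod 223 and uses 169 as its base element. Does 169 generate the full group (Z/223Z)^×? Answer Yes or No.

φ(223) = 223 − 1 = 222 = 2 · 3 · 37.
It suffices to check that the order of 169 is not a proper divisor of 222: compute 169^(222/q) for q ∈ {2, 3, 37}.
169^111 ≡ 1 (mod 223)  [q = 2: ≡ 1 ✗]
169^74 ≡ 1 (mod 223)  [q = 3: ≡ 1 ✗]
169^6 ≡ 7 (mod 223)  [q = 37: ≢ 1 ✓]
The check at q = 2 fails, so 169 generates a proper subgroup.

No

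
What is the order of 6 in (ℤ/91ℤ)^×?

12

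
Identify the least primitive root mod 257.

3

φ(257) = 257 − 1 = 256 = 2^8.
Test candidates g = 2, 3, … against the prime factors q ∈ {2} of φ(257): g is a generator iff g^(256/q) ≢ 1 for every such q.
g = 2: 2^128 ≡ 1 — hits 1, so not a primitive root.
g = 3: 3^128 ≡ 256 — none is 1, so 3 is a primitive root.
The smallest primitive root modulo 257 is 3.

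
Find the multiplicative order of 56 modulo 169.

Since 56 ∈ (Z/169Z)^×, its order divides φ(169) = φ(13^2) = 13·(13−1) = 156 = 2^2 · 3 · 13.
Divisors of 156: 1, 2, 3, 4, 6, 12, 13, 26, 39, 52, 78, 156.
Compute 56^d (mod 169) for the divisors d until we hit 1:
56^1 ≡ 56 (mod 169)
56^2 ≡ 94 (mod 169)
56^3 ≡ 25 (mod 169)
56^4 ≡ 48 (mod 169)
56^6 ≡ 118 (mod 169)
56^12 ≡ 66 (mod 169)
56^13 ≡ 147 (mod 169)
56^26 ≡ 146 (mod 169)
56^39 ≡ 168 (mod 169)
56^52 ≡ 22 (mod 169)
56^78 ≡ 1 (mod 169) ✓
So ord_169(56) = 78.

78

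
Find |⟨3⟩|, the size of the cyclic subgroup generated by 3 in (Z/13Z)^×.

The order of 3 must divide φ(13) = 13 − 1 = 12 = 2^2 · 3.
Divisors of 12: 1, 2, 3, 4, 6, 12.
Evaluate successive powers at the divisors of 12:
3^1 ≡ 3
3^2 ≡ 9
3^3 ≡ 1
Therefore the multiplicative order of 3 modulo 13 is 3.

3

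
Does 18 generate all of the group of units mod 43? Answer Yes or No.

Yes

φ(43) = 43 − 1 = 42 = 2 · 3 · 7.
18 is a primitive root mod 43 iff 18^(φ(43)/q) ≢ 1 for every prime q | φ(43), i.e. q ∈ {2, 3, 7}.
18^21 ≡ 42 (mod 43)  [q = 2: ≢ 1 ✓]
18^14 ≡ 6 (mod 43)  [q = 3: ≢ 1 ✓]
18^6 ≡ 41 (mod 43)  [q = 7: ≢ 1 ✓]
All checks pass, so 18 has order 42 and is a primitive root modulo 43.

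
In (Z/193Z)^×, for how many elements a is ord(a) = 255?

0

φ(193) = 193 − 1 = 192 = 2^6 · 3.
(Z/193Z)^× is cyclic (|G| = 192); a cyclic group of order m has exactly φ(d) elements of each order d | m, and none otherwise.
Since 255 ∤ 192, the count is 0.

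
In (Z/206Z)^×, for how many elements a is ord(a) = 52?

φ(206) = φ(2)·φ(103) = 1·102 = 102 = 2 · 3 · 17.
Since (Z/206Z)^× is cyclic of order 102, the number of elements of order d is φ(d) when d | 102 and 0 otherwise.
52 does not divide 102, so no element of (Z/206Z)^× has order 52.

0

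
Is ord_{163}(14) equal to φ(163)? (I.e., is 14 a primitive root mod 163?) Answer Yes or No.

No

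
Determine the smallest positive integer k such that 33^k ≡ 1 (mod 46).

The order of 33 must divide φ(46) = φ(2)·φ(23) = 1·22 = 22 = 2 · 11.
Divisors of 22: 1, 2, 11, 22.
Evaluate successive powers at the divisors of 22:
33^1 ≡ 33
33^2 ≡ 31
33^11 ≡ 45
33^22 ≡ 1
The smallest such exponent is 22, so the order of 33 is 22.

22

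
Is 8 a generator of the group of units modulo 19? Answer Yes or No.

φ(19) = 19 − 1 = 18 = 2 · 3^2.
An element g generates (Z/19Z)^× iff g^(18/q) ≢ 1 (mod 19) for each prime q ∈ {2, 3}.
8^9 ≡ 18 (mod 19)  [q = 2: ≢ 1 ✓]
8^6 ≡ 1 (mod 19)  [q = 3: ≡ 1 ✗]
The check at q = 3 fails, so 8 generates a proper subgroup.

No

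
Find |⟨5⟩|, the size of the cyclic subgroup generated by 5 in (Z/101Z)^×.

25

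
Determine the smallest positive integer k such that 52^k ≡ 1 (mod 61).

10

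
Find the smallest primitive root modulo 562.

φ(562) = φ(2)·φ(281) = 1·280 = 280 = 2^3 · 5 · 7.
g is a primitive root iff g^(280/q) ≢ 1 (mod 562) for each prime q ∈ {2, 5, 7}.
g = 2: gcd(2, 562) = 2 > 1, not a unit — skip.
g = 3: 3^140 ≡ 561; 3^56 ≡ 367; 3^40 ≡ 249 — none is 1, so 3 is a primitive root.
So 3 is the smallest generator of (Z/562Z)^×.

3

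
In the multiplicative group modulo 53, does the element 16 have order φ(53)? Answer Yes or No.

φ(53) = 53 − 1 = 52 = 2^2 · 13.
An element g generates (Z/53Z)^× iff g^(52/q) ≢ 1 (mod 53) for each prime q ∈ {2, 13}.
16^26 ≡ 1 (mod 53)  [q = 2: ≡ 1 ✗]
16^4 ≡ 28 (mod 53)  [q = 13: ≢ 1 ✓]
Since 16^26 ≡ 1, the order of 16 divides 26 < 52, so 16 is not a primitive root.

No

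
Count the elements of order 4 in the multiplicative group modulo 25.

2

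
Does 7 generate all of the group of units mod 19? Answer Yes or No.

No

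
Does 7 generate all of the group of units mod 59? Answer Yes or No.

No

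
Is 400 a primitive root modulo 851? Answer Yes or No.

851 = 23 · 37 is a product of two distinct odd primes, so (Z/851Z)^× ≅ (Z/23Z)^× × (Z/37Z)^× is not cyclic.
No primitive root modulo 851 exists; in particular 400 is not one.

No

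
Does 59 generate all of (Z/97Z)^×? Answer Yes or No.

Yes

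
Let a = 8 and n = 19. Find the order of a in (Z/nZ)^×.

6

By Lagrange's theorem, ord_19(8) divides φ(19) = 19 − 1 = 18 = 2 · 3^2.
Divisors of 18: 1, 2, 3, 6, 9, 18.
Evaluate successive powers at the divisors of 18:
8^1 ≡ 8 (mod 19)
8^2 ≡ 7 (mod 19)
8^3 ≡ 18 (mod 19)
8^6 ≡ 1 (mod 19) ✓
The smallest such exponent is 6, so the order of 8 is 6.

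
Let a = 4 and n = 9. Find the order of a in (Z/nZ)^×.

3

ord(4) | φ(9) = φ(3^2) = 3·(3−1) = 6 = 2 · 3.
Divisors of 6: 1, 2, 3, 6.
Check 4^d mod 9 for each divisor in increasing order:
4^1 ≡ 4
4^2 ≡ 7
4^3 ≡ 1
The smallest such exponent is 3, so the order of 4 is 3.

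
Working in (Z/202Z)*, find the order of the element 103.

100

ord(103) | φ(202) = φ(2)·φ(101) = 1·100 = 100 = 2^2 · 5^2.
Divisors of 100: 1, 2, 4, 5, 10, 20, 25, 50, 100.
Test each divisor d:
103^1 ≡ 103 (mod 202)
103^2 ≡ 105 (mod 202)
103^4 ≡ 117 (mod 202)
103^5 ≡ 133 (mod 202)
103^10 ≡ 115 (mod 202)
103^20 ≡ 95 (mod 202)
103^25 ≡ 111 (mod 202)
103^50 ≡ 201 (mod 202)
103^100 ≡ 1 (mod 202) ✓
Hence ord(103) = 100.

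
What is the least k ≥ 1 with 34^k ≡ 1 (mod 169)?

52

ord(34) | φ(169) = φ(13^2) = 13·(13−1) = 156 = 2^2 · 3 · 13.
Divisors of 156: 1, 2, 3, 4, 6, 12, 13, 26, 39, 52, 78, 156.
Evaluate successive powers at the divisors of 156:
34^1 ≡ 34 (mod 169)
34^2 ≡ 142 (mod 169)
34^3 ≡ 96 (mod 169)
34^4 ≡ 53 (mod 169)
34^6 ≡ 90 (mod 169)
34^12 ≡ 157 (mod 169)
34^13 ≡ 99 (mod 169)
34^26 ≡ 168 (mod 169)
34^39 ≡ 70 (mod 169)
34^52 ≡ 1 (mod 169) ✓
So ord_169(34) = 52.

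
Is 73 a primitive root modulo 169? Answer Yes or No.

φ(169) = φ(13^2) = 13·(13−1) = 156 = 2^2 · 3 · 13.
Test 73^(156/q) mod 169 for each prime factor q of 156:
73^78 ≡ 168 (mod 169)  [q = 2: ≢ 1 ✓]
73^52 ≡ 1 (mod 169)  [q = 3: ≡ 1 ✗]
73^12 ≡ 131 (mod 169)  [q = 13: ≢ 1 ✓]
Since 73^52 ≡ 1, the order of 73 divides 52 < 156, so 73 is not a primitive root.

No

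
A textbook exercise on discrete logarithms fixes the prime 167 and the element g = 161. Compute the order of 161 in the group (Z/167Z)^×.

166

ord(161) | φ(167) = 167 − 1 = 166 = 2 · 83.
Divisors of 166: 1, 2, 83, 166.
Check 161^d mod 167 for each divisor in increasing order:
161^1 ≡ 161 (mod 167)
161^2 ≡ 36 (mod 167)
161^83 ≡ 166 (mod 167)
161^166 ≡ 1 (mod 167) ✓
So ord_167(161) = 166.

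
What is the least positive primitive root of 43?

3

φ(43) = 43 − 1 = 42 = 2 · 3 · 7.
Test candidates g = 2, 3, … against the prime factors q ∈ {2, 3, 7} of φ(43): g is a generator iff g^(42/q) ≢ 1 for every such q.
g = 2: 2^21 ≡ 42; 2^14 ≡ 1 — hits 1, so not a primitive root.
g = 3: 3^21 ≡ 42; 3^14 ≡ 36; 3^6 ≡ 41 — none is 1, so 3 is a primitive root.
Hence the least primitive root of 43 is 3.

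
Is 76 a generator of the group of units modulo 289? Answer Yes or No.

No

φ(289) = φ(17^2) = 17·(17−1) = 272 = 2^4 · 17.
It suffices to check that the order of 76 is not a proper divisor of 272: compute 76^(272/q) for q ∈ {2, 17}.
76^136 ≡ 1 (mod 289)  [q = 2: ≡ 1 ✗]
76^16 ≡ 222 (mod 289)  [q = 17: ≢ 1 ✓]
Since 76^136 ≡ 1, the order of 76 divides 136 < 272, so 76 is not a primitive root.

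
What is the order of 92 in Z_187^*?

80

Since 92 ∈ (Z/187Z)^×, its order divides φ(187) = φ(11·17) = (11−1)·(17−1) = 10·16 = 160 = 2^5 · 5.
Divisors of 160: 1, 2, 4, 5, 8, 10, 16, 20, 32, 40, 80, 160.
Compute 92^d (mod 187) for the divisors d until we hit 1:
92^1 ≡ 92 (mod 187)
92^2 ≡ 49 (mod 187)
92^4 ≡ 157 (mod 187)
92^5 ≡ 45 (mod 187)
92^8 ≡ 152 (mod 187)
92^10 ≡ 155 (mod 187)
92^16 ≡ 103 (mod 187)
92^20 ≡ 89 (mod 187)
92^32 ≡ 137 (mod 187)
92^40 ≡ 67 (mod 187)
92^80 ≡ 1 (mod 187) ✓
Hence ord(92) = 80.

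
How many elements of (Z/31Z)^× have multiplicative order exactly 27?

0

φ(31) = 31 − 1 = 30 = 2 · 3 · 5.
Since (Z/31Z)^× is cyclic of order 30, the number of elements of order d is φ(d) when d | 30 and 0 otherwise.
Since 27 ∤ 30, the count is 0.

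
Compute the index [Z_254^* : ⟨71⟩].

The order of 71 must divide φ(254) = φ(2)·φ(127) = 1·126 = 126 = 2 · 3^2 · 7.
Divisors of 126: 1, 2, 3, 6, 7, 9, 14, 18, 21, 42, 63, 126.
Check 71^d mod 254 for each divisor in increasing order:
71^1 ≡ 71 (mod 254)
71^2 ≡ 215 (mod 254)
71^3 ≡ 25 (mod 254)
71^6 ≡ 117 (mod 254)
71^7 ≡ 179 (mod 254)
71^9 ≡ 131 (mod 254)
71^14 ≡ 37 (mod 254)
71^18 ≡ 143 (mod 254)
71^21 ≡ 19 (mod 254)
71^42 ≡ 107 (mod 254)
71^63 ≡ 1 (mod 254) ✓
Thus |⟨71⟩| = ord(71) = 63.
The index is φ(254) / ord(71) = 126 / 63 = 2.

2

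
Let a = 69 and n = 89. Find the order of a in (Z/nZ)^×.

44

ord(69) | φ(89) = 89 − 1 = 88 = 2^3 · 11.
Divisors of 88: 1, 2, 4, 8, 11, 22, 44, 88.
Test each divisor d:
69^1 ≡ 69 (mod 89)
69^2 ≡ 44 (mod 89)
69^4 ≡ 67 (mod 89)
69^8 ≡ 39 (mod 89)
69^11 ≡ 34 (mod 89)
69^22 ≡ 88 (mod 89)
69^44 ≡ 1 (mod 89) ✓
Hence ord(69) = 44.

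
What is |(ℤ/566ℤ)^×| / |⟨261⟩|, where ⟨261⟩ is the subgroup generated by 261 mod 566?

2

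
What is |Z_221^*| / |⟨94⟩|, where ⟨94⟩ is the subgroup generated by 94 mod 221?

Since 94 ∈ (Z/221Z)^×, its order divides φ(221) = φ(13·17) = (13−1)·(17−1) = 12·16 = 192 = 2^6 · 3.
Divisors of 192: 1, 2, 3, 4, 6, 8, 12, 16, 24, 32, 48, 64, 96, 192.
Test each divisor d:
94^1 ≡ 94
94^2 ≡ 217
94^3 ≡ 66
94^4 ≡ 16
94^6 ≡ 157
94^8 ≡ 35
94^12 ≡ 118
94^16 ≡ 120
94^24 ≡ 1
So ord_221(94) = 24, hence |⟨94⟩| = 24.
[(Z/221Z)^× : ⟨94⟩] = 192/24 = 8.

8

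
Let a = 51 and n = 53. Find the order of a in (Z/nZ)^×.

52

Since 51 ∈ (Z/53Z)^×, its order divides φ(53) = 53 − 1 = 52 = 2^2 · 13.
Divisors of 52: 1, 2, 4, 13, 26, 52.
Test each divisor d:
51^1 ≡ 51
51^2 ≡ 4
51^4 ≡ 16
51^13 ≡ 23
51^26 ≡ 52
51^52 ≡ 1
Hence ord(51) = 52.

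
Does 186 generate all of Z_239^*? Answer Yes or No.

φ(239) = 239 − 1 = 238 = 2 · 7 · 17.
An element g generates (Z/239Z)^× iff g^(238/q) ≢ 1 (mod 239) for each prime q ∈ {2, 7, 17}.
186^119 ≡ 1 (mod 239)  [q = 2: ≡ 1 ✗]
186^34 ≡ 10 (mod 239)  [q = 7: ≢ 1 ✓]
186^14 ≡ 22 (mod 239)  [q = 17: ≢ 1 ✓]
The check at q = 2 fails, so 186 generates a proper subgroup.

No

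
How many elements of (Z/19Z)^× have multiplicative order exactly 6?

2

φ(19) = 19 − 1 = 18 = 2 · 3^2.
Since (Z/19Z)^× is cyclic of order 18, the number of elements of order d is φ(d) when d | 18 and 0 otherwise.
6 = 2 · 3 divides 18, and φ(6) = 2.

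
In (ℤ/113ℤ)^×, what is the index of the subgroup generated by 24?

By Lagrange's theorem, ord_113(24) divides φ(113) = 113 − 1 = 112 = 2^4 · 7.
Divisors of 112: 1, 2, 4, 7, 8, 14, 16, 28, 56, 112.
Check 24^d mod 113 for each divisor in increasing order:
24^1 ≡ 24 (mod 113)
24^2 ≡ 11 (mod 113)
24^4 ≡ 8 (mod 113)
24^7 ≡ 78 (mod 113)
24^8 ≡ 64 (mod 113)
24^14 ≡ 95 (mod 113)
24^16 ≡ 28 (mod 113)
24^28 ≡ 98 (mod 113)
24^56 ≡ 112 (mod 113)
24^112 ≡ 1 (mod 113) ✓
Thus |⟨24⟩| = ord(24) = 112.
[(Z/113Z)^× : ⟨24⟩] = 112/112 = 1.

1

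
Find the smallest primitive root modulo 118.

φ(118) = φ(2)·φ(59) = 1·58 = 58 = 2 · 29.
g is a primitive root iff g^(58/q) ≢ 1 (mod 118) for each prime q ∈ {2, 29}.
g = 2: gcd(2, 118) = 2 > 1, not a unit — skip.
g = 3: 3^29 ≡ 1 — hits 1, so not a primitive root.
g = 4: gcd(4, 118) = 2 > 1, not a unit — skip.
g = 5: 5^29 ≡ 1 — hits 1, so not a primitive root.
g = 6: gcd(6, 118) = 2 > 1, not a unit — skip.
g = 7: 7^29 ≡ 1 — hits 1, so not a primitive root.
g = 8: gcd(8, 118) = 2 > 1, not a unit — skip.
g = 9: 9^29 ≡ 1 — hits 1, so not a primitive root.
g = 10: gcd(10, 118) = 2 > 1, not a unit — skip.
g = 11: 11^29 ≡ 117; 11^2 ≡ 3 — none is 1, so 11 is a primitive root.
Hence the least primitive root of 118 is 11.

11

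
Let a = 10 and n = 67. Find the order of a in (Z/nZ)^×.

By Lagrange's theorem, ord_67(10) divides φ(67) = 67 − 1 = 66 = 2 · 3 · 11.
Divisors of 66: 1, 2, 3, 6, 11, 22, 33, 66.
Compute 10^d (mod 67) for the divisors d until we hit 1:
10^1 ≡ 10
10^2 ≡ 33
10^3 ≡ 62
10^6 ≡ 25
10^11 ≡ 29
10^22 ≡ 37
10^33 ≡ 1
Therefore the multiplicative order of 10 modulo 67 is 33.

33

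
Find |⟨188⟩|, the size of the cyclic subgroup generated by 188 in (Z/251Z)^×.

By Lagrange's theorem, ord_251(188) divides φ(251) = 251 − 1 = 250 = 2 · 5^3.
Divisors of 250: 1, 2, 5, 10, 25, 50, 125, 250.
Check 188^d mod 251 for each divisor in increasing order:
188^1 ≡ 188 (mod 251)
188^2 ≡ 204 (mod 251)
188^5 ≡ 138 (mod 251)
188^10 ≡ 219 (mod 251)
188^25 ≡ 250 (mod 251)
188^50 ≡ 1 (mod 251) ✓
The smallest such exponent is 50, so the order of 188 is 50.

50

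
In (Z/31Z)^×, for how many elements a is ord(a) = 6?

2

φ(31) = 31 − 1 = 30 = 2 · 3 · 5.
Since (Z/31Z)^× is cyclic of order 30, the number of elements of order d is φ(d) when d | 30 and 0 otherwise.
6 = 2 · 3 divides 30, and φ(6) = 2.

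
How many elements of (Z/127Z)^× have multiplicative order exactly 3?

φ(127) = 127 − 1 = 126 = 2 · 3^2 · 7.
Since (Z/127Z)^× is cyclic of order 126, the number of elements of order d is φ(d) when d | 126 and 0 otherwise.
3 | 126, and φ(3) = 3 − 1 = 2.

2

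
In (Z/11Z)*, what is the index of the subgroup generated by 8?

1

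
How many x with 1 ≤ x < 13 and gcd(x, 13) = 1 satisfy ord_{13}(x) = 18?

0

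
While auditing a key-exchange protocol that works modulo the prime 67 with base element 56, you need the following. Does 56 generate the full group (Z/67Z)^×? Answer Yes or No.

φ(67) = 67 − 1 = 66 = 2 · 3 · 11.
Test 56^(66/q) mod 67 for each prime factor q of 66:
56^33 ≡ 1 (mod 67)  [q = 2: ≡ 1 ✗]
56^22 ≡ 29 (mod 67)  [q = 3: ≢ 1 ✓]
56^6 ≡ 14 (mod 67)  [q = 11: ≢ 1 ✓]
The check at q = 2 fails, so 56 generates a proper subgroup.

No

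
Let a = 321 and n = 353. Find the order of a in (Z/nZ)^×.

88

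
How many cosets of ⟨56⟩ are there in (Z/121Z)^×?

By Lagrange's theorem, ord_121(56) divides φ(121) = φ(11^2) = 11·(11−1) = 110 = 2 · 5 · 11.
Divisors of 110: 1, 2, 5, 10, 11, 22, 55, 110.
Compute 56^d (mod 121) for the divisors d until we hit 1:
56^1 ≡ 56
56^2 ≡ 111
56^5 ≡ 34
56^10 ≡ 67
56^11 ≡ 1
Thus |⟨56⟩| = ord(56) = 11.
[(Z/121Z)^× : ⟨56⟩] = 110/11 = 10.

10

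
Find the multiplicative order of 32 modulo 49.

21

ord(32) | φ(49) = φ(7^2) = 7·(7−1) = 42 = 2 · 3 · 7.
Divisors of 42: 1, 2, 3, 6, 7, 14, 21, 42.
Compute 32^d (mod 49) for the divisors d until we hit 1:
32^1 ≡ 32 (mod 49)
32^2 ≡ 44 (mod 49)
32^3 ≡ 36 (mod 49)
32^6 ≡ 22 (mod 49)
32^7 ≡ 18 (mod 49)
32^14 ≡ 30 (mod 49)
32^21 ≡ 1 (mod 49) ✓
The smallest such exponent is 21, so the order of 32 is 21.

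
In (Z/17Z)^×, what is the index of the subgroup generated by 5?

1

Since 5 ∈ (Z/17Z)^×, its order divides φ(17) = 17 − 1 = 16 = 2^4.
Divisors of 16: 1, 2, 4, 8, 16.
Compute 5^d (mod 17) for the divisors d until we hit 1:
5^1 ≡ 5 (mod 17)
5^2 ≡ 8 (mod 17)
5^4 ≡ 13 (mod 17)
5^8 ≡ 16 (mod 17)
5^16 ≡ 1 (mod 17) ✓
So ord_17(5) = 16, hence |⟨5⟩| = 16.
[(Z/17Z)^× : ⟨5⟩] = 16/16 = 1.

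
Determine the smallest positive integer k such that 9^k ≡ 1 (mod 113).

56

Since 9 ∈ (Z/113Z)^×, its order divides φ(113) = 113 − 1 = 112 = 2^4 · 7.
Divisors of 112: 1, 2, 4, 7, 8, 14, 16, 28, 56, 112.
Check 9^d mod 113 for each divisor in increasing order:
9^1 ≡ 9 (mod 113)
9^2 ≡ 81 (mod 113)
9^4 ≡ 7 (mod 113)
9^7 ≡ 18 (mod 113)
9^8 ≡ 49 (mod 113)
9^14 ≡ 98 (mod 113)
9^16 ≡ 28 (mod 113)
9^28 ≡ 112 (mod 113)
9^56 ≡ 1 (mod 113) ✓
Therefore the multiplicative order of 9 modulo 113 is 56.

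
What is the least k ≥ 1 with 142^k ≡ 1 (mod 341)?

The order of 142 must divide φ(341) = φ(11·31) = (11−1)·(31−1) = 10·30 = 300 = 2^2 · 3 · 5^2.
Divisors of 300: 1, 2, 3, 4, 5, 6, 10, 12, 15, 20, 25, 30, 50, 60, 75, 100, 150, 300.
Check 142^d mod 341 for each divisor in increasing order:
142^1 ≡ 142 (mod 341)
142^2 ≡ 45 (mod 341)
142^3 ≡ 252 (mod 341)
142^4 ≡ 320 (mod 341)
142^5 ≡ 87 (mod 341)
142^6 ≡ 78 (mod 341)
142^10 ≡ 67 (mod 341)
142^12 ≡ 287 (mod 341)
142^15 ≡ 32 (mod 341)
142^20 ≡ 56 (mod 341)
142^25 ≡ 98 (mod 341)
142^30 ≡ 1 (mod 341) ✓
Therefore the multiplicative order of 142 modulo 341 is 30.

30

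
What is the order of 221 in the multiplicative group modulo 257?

128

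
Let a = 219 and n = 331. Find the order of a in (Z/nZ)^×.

33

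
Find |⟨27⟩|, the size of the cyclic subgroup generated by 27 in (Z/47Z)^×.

23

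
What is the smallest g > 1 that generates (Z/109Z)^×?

φ(109) = 109 − 1 = 108 = 2^2 · 3^3.
Test candidates g = 2, 3, … against the prime factors q ∈ {2, 3} of φ(109): g is a generator iff g^(108/q) ≢ 1 for every such q.
g = 2: 2^54 ≡ 108; 2^36 ≡ 1 — hits 1, so not a primitive root.
g = 3: 3^54 ≡ 1 — hits 1, so not a primitive root.
g = 4: 4^54 ≡ 1 — hits 1, so not a primitive root.
g = 5: 5^54 ≡ 1 — hits 1, so not a primitive root.
g = 6: 6^54 ≡ 108; 6^36 ≡ 63 — none is 1, so 6 is a primitive root.
Hence the least primitive root of 109 is 6.

6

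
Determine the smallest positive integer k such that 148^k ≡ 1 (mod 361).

342

The order of 148 must divide φ(361) = φ(19^2) = 19·(19−1) = 342 = 2 · 3^2 · 19.
Divisors of 342: 1, 2, 3, 6, 9, 18, 19, 38, 57, 114, 171, 342.
Check 148^d mod 361 for each divisor in increasing order:
148^1 ≡ 148 (mod 361)
148^2 ≡ 244 (mod 361)
148^3 ≡ 12 (mod 361)
148^6 ≡ 144 (mod 361)
148^9 ≡ 284 (mod 361)
148^18 ≡ 153 (mod 361)
148^19 ≡ 262 (mod 361)
148^38 ≡ 54 (mod 361)
148^57 ≡ 69 (mod 361)
148^114 ≡ 68 (mod 361)
148^171 ≡ 360 (mod 361)
148^342 ≡ 1 (mod 361) ✓
The smallest such exponent is 342, so the order of 148 is 342.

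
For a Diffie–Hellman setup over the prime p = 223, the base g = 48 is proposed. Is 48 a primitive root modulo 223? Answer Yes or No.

φ(223) = 223 − 1 = 222 = 2 · 3 · 37.
Test 48^(222/q) mod 223 for each prime factor q of 222:
48^111 ≡ 222 (mod 223)  [q = 2: ≢ 1 ✓]
48^74 ≡ 183 (mod 223)  [q = 3: ≢ 1 ✓]
48^6 ≡ 33 (mod 223)  [q = 37: ≢ 1 ✓]
All checks pass, so 48 has order 222 and is a primitive root modulo 223.

Yes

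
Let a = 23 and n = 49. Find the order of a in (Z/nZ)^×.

21

ord(23) | φ(49) = φ(7^2) = 7·(7−1) = 42 = 2 · 3 · 7.
Divisors of 42: 1, 2, 3, 6, 7, 14, 21, 42.
Check 23^d mod 49 for each divisor in increasing order:
23^1 ≡ 23 (mod 49)
23^2 ≡ 39 (mod 49)
23^3 ≡ 15 (mod 49)
23^6 ≡ 29 (mod 49)
23^7 ≡ 30 (mod 49)
23^14 ≡ 18 (mod 49)
23^21 ≡ 1 (mod 49) ✓
Therefore the multiplicative order of 23 modulo 49 is 21.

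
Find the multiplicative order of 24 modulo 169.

156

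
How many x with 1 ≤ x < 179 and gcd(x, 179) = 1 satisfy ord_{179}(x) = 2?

φ(179) = 179 − 1 = 178 = 2 · 89.
(Z/179Z)^× is cyclic (|G| = 178); a cyclic group of order m has exactly φ(d) elements of each order d | m, and none otherwise.
2 | 178, and φ(2) = 2 − 1 = 1.

1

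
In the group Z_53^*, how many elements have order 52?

24

φ(53) = 53 − 1 = 52 = 2^2 · 13.
(Z/53Z)^× is cyclic (|G| = 52); a cyclic group of order m has exactly φ(d) elements of each order d | m, and none otherwise.
52 = 2^2 · 13 divides 52, and φ(52) = 24.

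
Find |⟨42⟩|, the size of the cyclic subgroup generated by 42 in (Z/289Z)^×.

136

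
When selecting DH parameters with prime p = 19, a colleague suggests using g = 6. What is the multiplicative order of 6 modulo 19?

9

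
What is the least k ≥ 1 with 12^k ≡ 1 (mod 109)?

54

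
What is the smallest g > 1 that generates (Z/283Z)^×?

φ(283) = 283 − 1 = 282 = 2 · 3 · 47.
g is a primitive root iff g^(282/q) ≢ 1 (mod 283) for each prime q ∈ {2, 3, 47}.
g = 2: 2^141 ≡ 282; 2^94 ≡ 1 — hits 1, so not a primitive root.
g = 3: 3^141 ≡ 282; 3^94 ≡ 238; 3^6 ≡ 163 — none is 1, so 3 is a primitive root.
The smallest primitive root modulo 283 is 3.

3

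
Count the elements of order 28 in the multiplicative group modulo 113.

12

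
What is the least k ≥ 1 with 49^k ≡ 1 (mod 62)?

15

ord(49) | φ(62) = φ(2)·φ(31) = 1·30 = 30 = 2 · 3 · 5.
Divisors of 30: 1, 2, 3, 5, 6, 10, 15, 30.
Test each divisor d:
49^1 ≡ 49 (mod 62)
49^2 ≡ 45 (mod 62)
49^3 ≡ 35 (mod 62)
49^5 ≡ 25 (mod 62)
49^6 ≡ 47 (mod 62)
49^10 ≡ 5 (mod 62)
49^15 ≡ 1 (mod 62) ✓
The smallest such exponent is 15, so the order of 49 is 15.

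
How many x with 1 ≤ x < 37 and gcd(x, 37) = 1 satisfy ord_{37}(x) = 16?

φ(37) = 37 − 1 = 36 = 2^2 · 3^2.
Since (Z/37Z)^× is cyclic of order 36, the number of elements of order d is φ(d) when d | 36 and 0 otherwise.
16 does not divide 36, so no element of (Z/37Z)^× has order 16.

0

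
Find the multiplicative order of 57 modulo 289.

272

ord(57) | φ(289) = φ(17^2) = 17·(17−1) = 272 = 2^4 · 17.
Divisors of 272: 1, 2, 4, 8, 16, 17, 34, 68, 136, 272.
Check 57^d mod 289 for each divisor in increasing order:
57^1 ≡ 57 (mod 289)
57^2 ≡ 70 (mod 289)
57^4 ≡ 276 (mod 289)
57^8 ≡ 169 (mod 289)
57^16 ≡ 239 (mod 289)
57^17 ≡ 40 (mod 289)
57^34 ≡ 155 (mod 289)
57^68 ≡ 38 (mod 289)
57^136 ≡ 288 (mod 289)
57^272 ≡ 1 (mod 289) ✓
The smallest such exponent is 272, so the order of 57 is 272.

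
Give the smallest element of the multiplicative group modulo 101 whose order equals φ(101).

2

φ(101) = 101 − 1 = 100 = 2^2 · 5^2.
g is a primitive root iff g^(100/q) ≢ 1 (mod 101) for each prime q ∈ {2, 5}.
g = 2: 2^50 ≡ 100; 2^20 ≡ 95 — none is 1, so 2 is a primitive root.
Hence the least primitive root of 101 is 2.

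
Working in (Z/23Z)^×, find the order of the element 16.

Since 16 ∈ (Z/23Z)^×, its order divides φ(23) = 23 − 1 = 22 = 2 · 11.
Divisors of 22: 1, 2, 11, 22.
Test each divisor d:
16^1 ≡ 16 (mod 23)
16^2 ≡ 3 (mod 23)
16^11 ≡ 1 (mod 23) ✓
So ord_23(16) = 11.

11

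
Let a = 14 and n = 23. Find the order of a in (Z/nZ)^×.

22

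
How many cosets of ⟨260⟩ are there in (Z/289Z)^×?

ord(260) | φ(289) = φ(17^2) = 17·(17−1) = 272 = 2^4 · 17.
Divisors of 272: 1, 2, 4, 8, 16, 17, 34, 68, 136, 272.
Check 260^d mod 289 for each divisor in increasing order:
260^1 ≡ 260 (mod 289)
260^2 ≡ 263 (mod 289)
260^4 ≡ 98 (mod 289)
260^8 ≡ 67 (mod 289)
260^16 ≡ 154 (mod 289)
260^17 ≡ 158 (mod 289)
260^34 ≡ 110 (mod 289)
260^68 ≡ 251 (mod 289)
260^136 ≡ 288 (mod 289)
260^272 ≡ 1 (mod 289) ✓
Thus |⟨260⟩| = ord(260) = 272.
The index is φ(289) / ord(260) = 272 / 272 = 1.

1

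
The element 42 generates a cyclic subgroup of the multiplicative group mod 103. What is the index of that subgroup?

3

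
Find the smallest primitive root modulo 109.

6

φ(109) = 109 − 1 = 108 = 2^2 · 3^3.
g is a primitive root iff g^(108/q) ≢ 1 (mod 109) for each prime q ∈ {2, 3}.
g = 2: 2^54 ≡ 108; 2^36 ≡ 1 — hits 1, so not a primitive root.
g = 3: 3^54 ≡ 1 — hits 1, so not a primitive root.
g = 4: 4^54 ≡ 1 — hits 1, so not a primitive root.
g = 5: 5^54 ≡ 1 — hits 1, so not a primitive root.
g = 6: 6^54 ≡ 108; 6^36 ≡ 63 — none is 1, so 6 is a primitive root.
Hence the least primitive root of 109 is 6.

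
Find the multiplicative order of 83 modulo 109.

54

The order of 83 must divide φ(109) = 109 − 1 = 108 = 2^2 · 3^3.
Divisors of 108: 1, 2, 3, 4, 6, 9, 12, 18, 27, 36, 54, 108.
Compute 83^d (mod 109) for the divisors d until we hit 1:
83^1 ≡ 83
83^2 ≡ 22
83^3 ≡ 82
83^4 ≡ 48
83^6 ≡ 75
83^9 ≡ 46
83^12 ≡ 66
83^18 ≡ 45
83^27 ≡ 108
83^36 ≡ 63
83^54 ≡ 1
Hence ord(83) = 54.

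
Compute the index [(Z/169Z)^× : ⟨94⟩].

4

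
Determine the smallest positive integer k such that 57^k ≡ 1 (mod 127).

The order of 57 must divide φ(127) = 127 − 1 = 126 = 2 · 3^2 · 7.
Divisors of 126: 1, 2, 3, 6, 7, 9, 14, 18, 21, 42, 63, 126.
Evaluate successive powers at the divisors of 126:
57^1 ≡ 57 (mod 127)
57^2 ≡ 74 (mod 127)
57^3 ≡ 27 (mod 127)
57^6 ≡ 94 (mod 127)
57^7 ≡ 24 (mod 127)
57^9 ≡ 125 (mod 127)
57^14 ≡ 68 (mod 127)
57^18 ≡ 4 (mod 127)
57^21 ≡ 108 (mod 127)
57^42 ≡ 107 (mod 127)
57^63 ≡ 126 (mod 127)
57^126 ≡ 1 (mod 127) ✓
So ord_127(57) = 126.

126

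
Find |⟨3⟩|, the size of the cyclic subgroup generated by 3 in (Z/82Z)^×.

8

The order of 3 must divide φ(82) = φ(2)·φ(41) = 1·40 = 40 = 2^3 · 5.
Divisors of 40: 1, 2, 4, 5, 8, 10, 20, 40.
Evaluate successive powers at the divisors of 40:
3^1 ≡ 3 (mod 82)
3^2 ≡ 9 (mod 82)
3^4 ≡ 81 (mod 82)
3^5 ≡ 79 (mod 82)
3^8 ≡ 1 (mod 82) ✓
The smallest such exponent is 8, so the order of 3 is 8.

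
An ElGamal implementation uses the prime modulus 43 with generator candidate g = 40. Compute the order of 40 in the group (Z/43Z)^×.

ord(40) | φ(43) = 43 − 1 = 42 = 2 · 3 · 7.
Divisors of 42: 1, 2, 3, 6, 7, 14, 21, 42.
Check 40^d mod 43 for each divisor in increasing order:
40^1 ≡ 40 (mod 43)
40^2 ≡ 9 (mod 43)
40^3 ≡ 16 (mod 43)
40^6 ≡ 41 (mod 43)
40^7 ≡ 6 (mod 43)
40^14 ≡ 36 (mod 43)
40^21 ≡ 1 (mod 43) ✓
Therefore the multiplicative order of 40 modulo 43 is 21.

21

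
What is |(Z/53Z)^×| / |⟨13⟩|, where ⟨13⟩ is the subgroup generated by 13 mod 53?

4

By Lagrange's theorem, ord_53(13) divides φ(53) = 53 − 1 = 52 = 2^2 · 13.
Divisors of 52: 1, 2, 4, 13, 26, 52.
Compute 13^d (mod 53) for the divisors d until we hit 1:
13^1 ≡ 13 (mod 53)
13^2 ≡ 10 (mod 53)
13^4 ≡ 47 (mod 53)
13^13 ≡ 1 (mod 53) ✓
So ord_53(13) = 13, hence |⟨13⟩| = 13.
The index is φ(53) / ord(13) = 52 / 13 = 4.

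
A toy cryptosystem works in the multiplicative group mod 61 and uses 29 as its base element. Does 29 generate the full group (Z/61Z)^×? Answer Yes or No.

φ(61) = 61 − 1 = 60 = 2^2 · 3 · 5.
It suffices to check that the order of 29 is not a proper divisor of 60: compute 29^(60/q) for q ∈ {2, 3, 5}.
29^30 ≡ 60 (mod 61)  [q = 2: ≢ 1 ✓]
29^20 ≡ 13 (mod 61)  [q = 3: ≢ 1 ✓]
29^12 ≡ 1 (mod 61)  [q = 5: ≡ 1 ✗]
Since 29^12 ≡ 1, the order of 29 divides 12 < 60, so 29 is not a primitive root.

No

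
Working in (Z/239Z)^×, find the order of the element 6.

17

By Lagrange's theorem, ord_239(6) divides φ(239) = 239 − 1 = 238 = 2 · 7 · 17.
Divisors of 238: 1, 2, 7, 14, 17, 34, 119, 238.
Evaluate successive powers at the divisors of 238:
6^1 ≡ 6 (mod 239)
6^2 ≡ 36 (mod 239)
6^7 ≡ 67 (mod 239)
6^14 ≡ 187 (mod 239)
6^17 ≡ 1 (mod 239) ✓
Therefore the multiplicative order of 6 modulo 239 is 17.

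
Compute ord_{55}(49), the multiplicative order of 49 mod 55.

By Lagrange's theorem, ord_55(49) divides φ(55) = φ(5·11) = (5−1)·(11−1) = 4·10 = 40 = 2^3 · 5.
Divisors of 40: 1, 2, 4, 5, 8, 10, 20, 40.
Check 49^d mod 55 for each divisor in increasing order:
49^1 ≡ 49 (mod 55)
49^2 ≡ 36 (mod 55)
49^4 ≡ 31 (mod 55)
49^5 ≡ 34 (mod 55)
49^8 ≡ 26 (mod 55)
49^10 ≡ 1 (mod 55) ✓
Hence ord(49) = 10.

10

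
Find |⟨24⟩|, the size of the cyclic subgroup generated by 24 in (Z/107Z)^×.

By Lagrange's theorem, ord_107(24) divides φ(107) = 107 − 1 = 106 = 2 · 53.
Divisors of 106: 1, 2, 53, 106.
Test each divisor d:
24^1 ≡ 24
24^2 ≡ 41
24^53 ≡ 106
24^106 ≡ 1
The smallest such exponent is 106, so the order of 24 is 106.

106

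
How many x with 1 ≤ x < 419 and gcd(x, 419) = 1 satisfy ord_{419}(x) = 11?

10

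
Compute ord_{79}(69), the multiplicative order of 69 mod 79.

26

ord(69) | φ(79) = 79 − 1 = 78 = 2 · 3 · 13.
Divisors of 78: 1, 2, 3, 6, 13, 26, 39, 78.
Check 69^d mod 79 for each divisor in increasing order:
69^1 ≡ 69 (mod 79)
69^2 ≡ 21 (mod 79)
69^3 ≡ 27 (mod 79)
69^6 ≡ 18 (mod 79)
69^13 ≡ 78 (mod 79)
69^26 ≡ 1 (mod 79) ✓
Therefore the multiplicative order of 69 modulo 79 is 26.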